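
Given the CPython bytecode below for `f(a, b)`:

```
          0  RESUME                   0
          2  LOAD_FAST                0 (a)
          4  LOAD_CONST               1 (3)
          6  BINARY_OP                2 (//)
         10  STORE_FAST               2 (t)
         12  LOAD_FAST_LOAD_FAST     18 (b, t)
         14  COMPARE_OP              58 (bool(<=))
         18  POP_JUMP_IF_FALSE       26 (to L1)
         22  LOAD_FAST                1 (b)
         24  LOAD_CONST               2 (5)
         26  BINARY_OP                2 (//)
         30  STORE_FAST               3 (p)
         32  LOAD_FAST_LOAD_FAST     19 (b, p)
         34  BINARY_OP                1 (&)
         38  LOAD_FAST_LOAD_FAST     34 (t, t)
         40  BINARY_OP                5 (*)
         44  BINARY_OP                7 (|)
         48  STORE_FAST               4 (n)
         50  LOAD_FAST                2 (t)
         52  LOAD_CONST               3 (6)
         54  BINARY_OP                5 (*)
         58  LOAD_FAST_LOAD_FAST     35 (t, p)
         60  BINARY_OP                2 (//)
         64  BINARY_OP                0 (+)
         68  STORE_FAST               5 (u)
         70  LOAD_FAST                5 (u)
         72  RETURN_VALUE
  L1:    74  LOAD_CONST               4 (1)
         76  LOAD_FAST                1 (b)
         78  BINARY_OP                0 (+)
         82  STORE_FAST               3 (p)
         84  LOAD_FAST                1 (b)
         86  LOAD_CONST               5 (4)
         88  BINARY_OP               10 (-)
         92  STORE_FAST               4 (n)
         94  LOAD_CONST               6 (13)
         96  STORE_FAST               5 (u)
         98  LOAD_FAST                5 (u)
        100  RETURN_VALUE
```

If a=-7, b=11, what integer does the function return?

LOAD_FAST a → push -7. Stack: [-7]
LOAD_CONST → push 3. Stack: [-7, 3]
BINARY_OP // → -7 // 3 = -3. Stack: [-3]
STORE_FAST t → t=-3. Stack: []
LOAD_FAST_LOAD_FAST b,t → push 11,-3. Stack: [11, -3]
COMPARE_OP bool(<=) → 11 vs -3 = False. Stack: [False]
POP_JUMP_IF_FALSE → pop False; jump. Stack: []
LOAD_CONST → push 1. Stack: [1]
LOAD_FAST b → push 11. Stack: [1, 11]
BINARY_OP + → 1 + 11 = 12. Stack: [12]
STORE_FAST p → p=12. Stack: []
LOAD_FAST b → push 11. Stack: [11]
LOAD_CONST → push 4. Stack: [11, 4]
BINARY_OP - → 11 - 4 = 7. Stack: [7]
STORE_FAST n → n=7. Stack: []
LOAD_CONST → push 13. Stack: [13]
STORE_FAST u → u=13. Stack: []
LOAD_FAST u → push 13. Stack: [13]
RETURN_VALUE → return 13.

13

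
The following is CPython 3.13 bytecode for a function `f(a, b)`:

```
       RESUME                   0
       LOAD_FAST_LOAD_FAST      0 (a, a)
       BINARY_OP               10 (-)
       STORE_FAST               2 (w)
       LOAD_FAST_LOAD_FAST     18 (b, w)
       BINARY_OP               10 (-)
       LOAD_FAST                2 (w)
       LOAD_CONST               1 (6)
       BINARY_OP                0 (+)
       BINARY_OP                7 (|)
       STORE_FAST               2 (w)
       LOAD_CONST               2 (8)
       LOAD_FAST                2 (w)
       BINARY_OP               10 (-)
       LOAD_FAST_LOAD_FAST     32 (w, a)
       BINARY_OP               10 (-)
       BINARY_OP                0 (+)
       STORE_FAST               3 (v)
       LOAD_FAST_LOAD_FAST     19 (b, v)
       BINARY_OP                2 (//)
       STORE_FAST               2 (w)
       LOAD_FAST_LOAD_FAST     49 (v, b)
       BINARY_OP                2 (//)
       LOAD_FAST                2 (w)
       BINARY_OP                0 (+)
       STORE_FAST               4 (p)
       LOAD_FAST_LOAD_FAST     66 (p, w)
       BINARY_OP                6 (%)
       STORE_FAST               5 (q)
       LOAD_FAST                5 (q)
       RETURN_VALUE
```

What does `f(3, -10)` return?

LOAD_FAST_LOAD_FAST a,a → push 3,3. Stack: [3, 3]
BINARY_OP - → 3 - 3 = 0. Stack: [0]
STORE_FAST w → w=0. Stack: []
LOAD_FAST_LOAD_FAST b,w → push -10,0. Stack: [-10, 0]
BINARY_OP - → -10 - 0 = -10. Stack: [-10]
LOAD_FAST w → push 0. Stack: [-10, 0]
LOAD_CONST → push 6. Stack: [-10, 0, 6]
BINARY_OP + → 0 + 6 = 6. Stack: [-10, 6]
BINARY_OP | → -10 | 6 = -10. Stack: [-10]
STORE_FAST w → w=-10. Stack: []
LOAD_CONST → push 8. Stack: [8]
LOAD_FAST w → push -10. Stack: [8, -10]
BINARY_OP - → 8 - -10 = 18. Stack: [18]
LOAD_FAST_LOAD_FAST w,a → push -10,3. Stack: [18, -10, 3]
BINARY_OP - → -10 - 3 = -13. Stack: [18, -13]
BINARY_OP + → 18 + -13 = 5. Stack: [5]
STORE_FAST v → v=5. Stack: []
LOAD_FAST_LOAD_FAST b,v → push -10,5. Stack: [-10, 5]
BINARY_OP // → -10 // 5 = -2. Stack: [-2]
STORE_FAST w → w=-2. Stack: []
LOAD_FAST_LOAD_FAST v,b → push 5,-10. Stack: [5, -10]
BINARY_OP // → 5 // -10 = -1. Stack: [-1]
LOAD_FAST w → push -2. Stack: [-1, -2]
BINARY_OP + → -1 + -2 = -3. Stack: [-3]
STORE_FAST p → p=-3. Stack: []
LOAD_FAST_LOAD_FAST p,w → push -3,-2. Stack: [-3, -2]
BINARY_OP % → -3 % -2 = -1. Stack: [-1]
STORE_FAST q → q=-1. Stack: []
LOAD_FAST q → push -1. Stack: [-1]
RETURN_VALUE → return -1.

-1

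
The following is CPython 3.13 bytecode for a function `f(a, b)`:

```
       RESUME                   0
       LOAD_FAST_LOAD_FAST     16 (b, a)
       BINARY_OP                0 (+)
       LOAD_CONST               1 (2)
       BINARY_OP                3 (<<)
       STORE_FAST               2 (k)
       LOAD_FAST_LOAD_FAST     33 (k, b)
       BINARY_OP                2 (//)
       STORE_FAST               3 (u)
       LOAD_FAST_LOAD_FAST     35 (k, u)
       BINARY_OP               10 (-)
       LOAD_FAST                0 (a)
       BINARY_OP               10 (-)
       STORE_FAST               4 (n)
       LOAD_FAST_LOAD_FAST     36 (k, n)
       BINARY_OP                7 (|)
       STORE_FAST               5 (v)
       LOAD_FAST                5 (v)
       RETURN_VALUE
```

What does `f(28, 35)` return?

253

LOAD_FAST_LOAD_FAST b,a → push 35,28. Stack: [35, 28]
BINARY_OP + → 35 + 28 = 63. Stack: [63]
LOAD_CONST → push 2. Stack: [63, 2]
BINARY_OP << → 63 << 2 = 252. Stack: [252]
STORE_FAST k → k=252. Stack: []
LOAD_FAST_LOAD_FAST k,b → push 252,35. Stack: [252, 35]
BINARY_OP // → 252 // 35 = 7. Stack: [7]
STORE_FAST u → u=7. Stack: []
LOAD_FAST_LOAD_FAST k,u → push 252,7. Stack: [252, 7]
BINARY_OP - → 252 - 7 = 245. Stack: [245]
LOAD_FAST a → push 28. Stack: [245, 28]
BINARY_OP - → 245 - 28 = 217. Stack: [217]
STORE_FAST n → n=217. Stack: []
LOAD_FAST_LOAD_FAST k,n → push 252,217. Stack: [252, 217]
BINARY_OP | → 252 | 217 = 253. Stack: [253]
STORE_FAST v → v=253. Stack: []
LOAD_FAST v → push 253. Stack: [253]
RETURN_VALUE → return 253.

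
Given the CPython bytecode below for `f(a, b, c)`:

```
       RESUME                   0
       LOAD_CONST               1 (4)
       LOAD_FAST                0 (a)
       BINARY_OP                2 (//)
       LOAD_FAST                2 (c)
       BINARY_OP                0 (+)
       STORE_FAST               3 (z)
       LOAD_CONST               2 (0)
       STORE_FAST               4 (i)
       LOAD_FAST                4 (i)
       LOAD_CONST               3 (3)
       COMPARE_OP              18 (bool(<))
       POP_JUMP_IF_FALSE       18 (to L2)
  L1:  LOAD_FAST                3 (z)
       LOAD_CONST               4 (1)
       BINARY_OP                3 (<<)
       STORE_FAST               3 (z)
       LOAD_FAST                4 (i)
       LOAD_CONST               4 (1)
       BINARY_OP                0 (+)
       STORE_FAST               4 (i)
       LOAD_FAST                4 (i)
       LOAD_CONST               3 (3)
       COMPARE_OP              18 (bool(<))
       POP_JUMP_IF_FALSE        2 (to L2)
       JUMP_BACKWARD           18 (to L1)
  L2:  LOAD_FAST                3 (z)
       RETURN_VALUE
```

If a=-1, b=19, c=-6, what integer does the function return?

LOAD_CONST → push 4. Stack: [4]
LOAD_FAST a → push -1. Stack: [4, -1]
BINARY_OP // → 4 // -1 = -4. Stack: [-4]
LOAD_FAST c → push -6. Stack: [-4, -6]
BINARY_OP + → -4 + -6 = -10. Stack: [-10]
STORE_FAST z → z=-10. Stack: []
LOAD_CONST → push 0. Stack: [0]
STORE_FAST i → i=0. Stack: []
LOAD_FAST i → push 0. Stack: [0]
LOAD_CONST → push 3. Stack: [0, 3]
COMPARE_OP bool(<) → 0 vs 3 = True. Stack: [True]
POP_JUMP_IF_FALSE → pop True; no jump. Stack: []
LOAD_FAST z → push -10. Stack: [-10]
LOAD_CONST → push 1. Stack: [-10, 1]
BINARY_OP << → -10 << 1 = -20. Stack: [-20]
STORE_FAST z → z=-20. Stack: []
LOAD_FAST i → push 0. Stack: [0]
LOAD_CONST → push 1. Stack: [0, 1]
BINARY_OP + → 0 + 1 = 1. Stack: [1]
STORE_FAST i → i=1. Stack: []
LOAD_FAST i → push 1. Stack: [1]
LOAD_CONST → push 3. Stack: [1, 3]
COMPARE_OP bool(<) → 1 vs 3 = True. Stack: [True]
POP_JUMP_IF_FALSE → pop True; no jump. Stack: []
LOAD_FAST z → push -20. Stack: [-20]
LOAD_CONST → push 1. Stack: [-20, 1]
BINARY_OP << → -20 << 1 = -40. Stack: [-40]
STORE_FAST z → z=-40. Stack: []
LOAD_FAST i → push 1. Stack: [1]
LOAD_CONST → push 1. Stack: [1, 1]
BINARY_OP + → 1 + 1 = 2. Stack: [2]
STORE_FAST i → i=2. Stack: []
LOAD_FAST i → push 2. Stack: [2]
LOAD_CONST → push 3. Stack: [2, 3]
COMPARE_OP bool(<) → 2 vs 3 = True. Stack: [True]
POP_JUMP_IF_FALSE → pop True; no jump. Stack: []
LOAD_FAST z → push -40. Stack: [-40]
LOAD_CONST → push 1. Stack: [-40, 1]
BINARY_OP << → -40 << 1 = -80. Stack: [-80]
STORE_FAST z → z=-80. Stack: []
LOAD_FAST i → push 2. Stack: [2]
LOAD_CONST → push 1. Stack: [2, 1]
BINARY_OP + → 2 + 1 = 3. Stack: [3]
STORE_FAST i → i=3. Stack: []
LOAD_FAST i → push 3. Stack: [3]
LOAD_CONST → push 3. Stack: [3, 3]
COMPARE_OP bool(<) → 3 vs 3 = False. Stack: [False]
POP_JUMP_IF_FALSE → pop False; jump. Stack: []
LOAD_FAST z → push -80. Stack: [-80]
RETURN_VALUE → return -80.

-80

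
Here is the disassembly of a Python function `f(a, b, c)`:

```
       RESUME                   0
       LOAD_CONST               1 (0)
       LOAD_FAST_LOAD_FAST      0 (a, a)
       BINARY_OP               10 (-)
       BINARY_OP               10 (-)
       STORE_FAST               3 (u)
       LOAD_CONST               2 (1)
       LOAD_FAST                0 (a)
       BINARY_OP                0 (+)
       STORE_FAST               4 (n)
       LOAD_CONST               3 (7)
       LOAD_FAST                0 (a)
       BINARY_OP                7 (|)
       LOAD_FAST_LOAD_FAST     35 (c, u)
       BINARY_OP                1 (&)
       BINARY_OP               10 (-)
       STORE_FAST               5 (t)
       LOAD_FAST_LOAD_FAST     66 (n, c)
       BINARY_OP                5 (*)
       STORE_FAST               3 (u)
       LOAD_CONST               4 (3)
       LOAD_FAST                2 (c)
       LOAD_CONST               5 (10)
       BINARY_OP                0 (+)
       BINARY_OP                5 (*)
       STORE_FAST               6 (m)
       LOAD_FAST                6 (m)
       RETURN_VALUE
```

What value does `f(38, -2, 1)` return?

33

LOAD_CONST → push 0. Stack: [0]
LOAD_FAST_LOAD_FAST a,a → push 38,38. Stack: [0, 38, 38]
BINARY_OP - → 38 - 38 = 0. Stack: [0, 0]
BINARY_OP - → 0 - 0 = 0. Stack: [0]
STORE_FAST u → u=0. Stack: []
LOAD_CONST → push 1. Stack: [1]
LOAD_FAST a → push 38. Stack: [1, 38]
BINARY_OP + → 1 + 38 = 39. Stack: [39]
STORE_FAST n → n=39. Stack: []
LOAD_CONST → push 7. Stack: [7]
LOAD_FAST a → push 38. Stack: [7, 38]
BINARY_OP | → 7 | 38 = 39. Stack: [39]
LOAD_FAST_LOAD_FAST c,u → push 1,0. Stack: [39, 1, 0]
BINARY_OP & → 1 & 0 = 0. Stack: [39, 0]
BINARY_OP - → 39 - 0 = 39. Stack: [39]
STORE_FAST t → t=39. Stack: []
LOAD_FAST_LOAD_FAST n,c → push 39,1. Stack: [39, 1]
BINARY_OP * → 39 * 1 = 39. Stack: [39]
STORE_FAST u → u=39. Stack: []
LOAD_CONST → push 3. Stack: [3]
LOAD_FAST c → push 1. Stack: [3, 1]
LOAD_CONST → push 10. Stack: [3, 1, 10]
BINARY_OP + → 1 + 10 = 11. Stack: [3, 11]
BINARY_OP * → 3 * 11 = 33. Stack: [33]
STORE_FAST m → m=33. Stack: []
LOAD_FAST m → push 33. Stack: [33]
RETURN_VALUE → return 33.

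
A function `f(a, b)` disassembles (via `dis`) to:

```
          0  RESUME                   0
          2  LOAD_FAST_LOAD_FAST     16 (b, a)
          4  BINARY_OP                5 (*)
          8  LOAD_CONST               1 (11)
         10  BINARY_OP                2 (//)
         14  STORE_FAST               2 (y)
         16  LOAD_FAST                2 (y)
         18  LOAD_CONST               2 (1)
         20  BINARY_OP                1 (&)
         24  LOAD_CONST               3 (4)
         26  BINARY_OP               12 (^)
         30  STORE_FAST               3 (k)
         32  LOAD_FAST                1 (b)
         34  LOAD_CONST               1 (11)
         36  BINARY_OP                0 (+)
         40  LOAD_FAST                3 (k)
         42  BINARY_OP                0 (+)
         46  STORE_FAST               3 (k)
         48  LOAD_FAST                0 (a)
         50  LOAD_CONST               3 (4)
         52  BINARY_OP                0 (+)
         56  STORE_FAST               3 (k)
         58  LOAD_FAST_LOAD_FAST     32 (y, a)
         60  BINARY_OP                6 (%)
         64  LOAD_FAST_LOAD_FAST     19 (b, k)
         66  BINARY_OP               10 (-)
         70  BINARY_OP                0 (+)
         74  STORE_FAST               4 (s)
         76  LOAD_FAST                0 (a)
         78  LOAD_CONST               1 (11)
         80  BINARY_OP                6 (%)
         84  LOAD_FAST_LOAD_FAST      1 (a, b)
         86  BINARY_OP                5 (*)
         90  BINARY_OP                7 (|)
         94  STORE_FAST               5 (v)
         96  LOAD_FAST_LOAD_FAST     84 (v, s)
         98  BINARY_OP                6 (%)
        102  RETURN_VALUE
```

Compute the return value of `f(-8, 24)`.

19

LOAD_FAST_LOAD_FAST b,a → push 24,-8. Stack: [24, -8]
BINARY_OP * → 24 * -8 = -192. Stack: [-192]
LOAD_CONST → push 11. Stack: [-192, 11]
BINARY_OP // → -192 // 11 = -18. Stack: [-18]
STORE_FAST y → y=-18. Stack: []
LOAD_FAST y → push -18. Stack: [-18]
LOAD_CONST → push 1. Stack: [-18, 1]
BINARY_OP & → -18 & 1 = 0. Stack: [0]
LOAD_CONST → push 4. Stack: [0, 4]
BINARY_OP ^ → 0 ^ 4 = 4. Stack: [4]
STORE_FAST k → k=4. Stack: []
LOAD_FAST b → push 24. Stack: [24]
LOAD_CONST → push 11. Stack: [24, 11]
BINARY_OP + → 24 + 11 = 35. Stack: [35]
LOAD_FAST k → push 4. Stack: [35, 4]
BINARY_OP + → 35 + 4 = 39. Stack: [39]
STORE_FAST k → k=39. Stack: []
LOAD_FAST a → push -8. Stack: [-8]
LOAD_CONST → push 4. Stack: [-8, 4]
BINARY_OP + → -8 + 4 = -4. Stack: [-4]
STORE_FAST k → k=-4. Stack: []
LOAD_FAST_LOAD_FAST y,a → push -18,-8. Stack: [-18, -8]
BINARY_OP % → -18 % -8 = -2. Stack: [-2]
LOAD_FAST_LOAD_FAST b,k → push 24,-4. Stack: [-2, 24, -4]
BINARY_OP - → 24 - -4 = 28. Stack: [-2, 28]
BINARY_OP + → -2 + 28 = 26. Stack: [26]
STORE_FAST s → s=26. Stack: []
LOAD_FAST a → push -8. Stack: [-8]
LOAD_CONST → push 11. Stack: [-8, 11]
BINARY_OP % → -8 % 11 = 3. Stack: [3]
LOAD_FAST_LOAD_FAST a,b → push -8,24. Stack: [3, -8, 24]
BINARY_OP * → -8 * 24 = -192. Stack: [3, -192]
BINARY_OP | → 3 | -192 = -189. Stack: [-189]
STORE_FAST v → v=-189. Stack: []
LOAD_FAST_LOAD_FAST v,s → push -189,26. Stack: [-189, 26]
BINARY_OP % → -189 % 26 = 19. Stack: [19]
RETURN_VALUE → return 19.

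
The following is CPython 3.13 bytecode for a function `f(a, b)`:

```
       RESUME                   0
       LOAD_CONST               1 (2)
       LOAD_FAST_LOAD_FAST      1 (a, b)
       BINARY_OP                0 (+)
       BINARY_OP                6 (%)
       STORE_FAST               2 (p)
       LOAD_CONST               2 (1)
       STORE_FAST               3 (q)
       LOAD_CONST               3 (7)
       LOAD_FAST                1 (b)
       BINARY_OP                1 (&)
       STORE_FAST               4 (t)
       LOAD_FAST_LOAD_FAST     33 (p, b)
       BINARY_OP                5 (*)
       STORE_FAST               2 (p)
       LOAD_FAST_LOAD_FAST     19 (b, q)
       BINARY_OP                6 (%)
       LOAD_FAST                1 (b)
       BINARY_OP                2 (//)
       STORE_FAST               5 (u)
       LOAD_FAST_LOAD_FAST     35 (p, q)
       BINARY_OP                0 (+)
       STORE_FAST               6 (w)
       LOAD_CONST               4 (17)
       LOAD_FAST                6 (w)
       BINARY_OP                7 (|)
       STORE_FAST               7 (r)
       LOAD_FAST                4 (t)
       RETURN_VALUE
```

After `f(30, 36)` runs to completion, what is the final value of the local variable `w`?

73

LOAD_CONST → push 2. Stack: [2]
LOAD_FAST_LOAD_FAST a,b → push 30,36. Stack: [2, 30, 36]
BINARY_OP + → 30 + 36 = 66. Stack: [2, 66]
BINARY_OP % → 2 % 66 = 2. Stack: [2]
STORE_FAST p → p=2. Stack: []
LOAD_CONST → push 1. Stack: [1]
STORE_FAST q → q=1. Stack: []
LOAD_CONST → push 7. Stack: [7]
LOAD_FAST b → push 36. Stack: [7, 36]
BINARY_OP & → 7 & 36 = 4. Stack: [4]
STORE_FAST t → t=4. Stack: []
LOAD_FAST_LOAD_FAST p,b → push 2,36. Stack: [2, 36]
BINARY_OP * → 2 * 36 = 72. Stack: [72]
STORE_FAST p → p=72. Stack: []
LOAD_FAST_LOAD_FAST b,q → push 36,1. Stack: [36, 1]
BINARY_OP % → 36 % 1 = 0. Stack: [0]
LOAD_FAST b → push 36. Stack: [0, 36]
BINARY_OP // → 0 // 36 = 0. Stack: [0]
STORE_FAST u → u=0. Stack: []
LOAD_FAST_LOAD_FAST p,q → push 72,1. Stack: [72, 1]
BINARY_OP + → 72 + 1 = 73. Stack: [73]
STORE_FAST w → w=73. Stack: []
LOAD_CONST → push 17. Stack: [17]
LOAD_FAST w → push 73. Stack: [17, 73]
BINARY_OP | → 17 | 73 = 89. Stack: [89]
STORE_FAST r → r=89. Stack: []
LOAD_FAST t → push 4. Stack: [4]
RETURN_VALUE → return 4.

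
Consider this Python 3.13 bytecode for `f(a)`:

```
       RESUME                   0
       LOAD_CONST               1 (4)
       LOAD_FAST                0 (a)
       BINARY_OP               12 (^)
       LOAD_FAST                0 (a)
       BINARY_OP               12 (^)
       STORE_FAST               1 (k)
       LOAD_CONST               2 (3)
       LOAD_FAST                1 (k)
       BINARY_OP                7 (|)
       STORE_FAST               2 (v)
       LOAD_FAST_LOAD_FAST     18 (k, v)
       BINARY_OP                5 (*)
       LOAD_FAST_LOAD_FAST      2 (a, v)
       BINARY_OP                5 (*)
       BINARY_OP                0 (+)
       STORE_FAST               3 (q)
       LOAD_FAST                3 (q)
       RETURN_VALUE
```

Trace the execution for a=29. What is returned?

231

LOAD_CONST → push 4. Stack: [4]
LOAD_FAST a → push 29. Stack: [4, 29]
BINARY_OP ^ → 4 ^ 29 = 25. Stack: [25]
LOAD_FAST a → push 29. Stack: [25, 29]
BINARY_OP ^ → 25 ^ 29 = 4. Stack: [4]
STORE_FAST k → k=4. Stack: []
LOAD_CONST → push 3. Stack: [3]
LOAD_FAST k → push 4. Stack: [3, 4]
BINARY_OP | → 3 | 4 = 7. Stack: [7]
STORE_FAST v → v=7. Stack: []
LOAD_FAST_LOAD_FAST k,v → push 4,7. Stack: [4, 7]
BINARY_OP * → 4 * 7 = 28. Stack: [28]
LOAD_FAST_LOAD_FAST a,v → push 29,7. Stack: [28, 29, 7]
BINARY_OP * → 29 * 7 = 203. Stack: [28, 203]
BINARY_OP + → 28 + 203 = 231. Stack: [231]
STORE_FAST q → q=231. Stack: []
LOAD_FAST q → push 231. Stack: [231]
RETURN_VALUE → return 231.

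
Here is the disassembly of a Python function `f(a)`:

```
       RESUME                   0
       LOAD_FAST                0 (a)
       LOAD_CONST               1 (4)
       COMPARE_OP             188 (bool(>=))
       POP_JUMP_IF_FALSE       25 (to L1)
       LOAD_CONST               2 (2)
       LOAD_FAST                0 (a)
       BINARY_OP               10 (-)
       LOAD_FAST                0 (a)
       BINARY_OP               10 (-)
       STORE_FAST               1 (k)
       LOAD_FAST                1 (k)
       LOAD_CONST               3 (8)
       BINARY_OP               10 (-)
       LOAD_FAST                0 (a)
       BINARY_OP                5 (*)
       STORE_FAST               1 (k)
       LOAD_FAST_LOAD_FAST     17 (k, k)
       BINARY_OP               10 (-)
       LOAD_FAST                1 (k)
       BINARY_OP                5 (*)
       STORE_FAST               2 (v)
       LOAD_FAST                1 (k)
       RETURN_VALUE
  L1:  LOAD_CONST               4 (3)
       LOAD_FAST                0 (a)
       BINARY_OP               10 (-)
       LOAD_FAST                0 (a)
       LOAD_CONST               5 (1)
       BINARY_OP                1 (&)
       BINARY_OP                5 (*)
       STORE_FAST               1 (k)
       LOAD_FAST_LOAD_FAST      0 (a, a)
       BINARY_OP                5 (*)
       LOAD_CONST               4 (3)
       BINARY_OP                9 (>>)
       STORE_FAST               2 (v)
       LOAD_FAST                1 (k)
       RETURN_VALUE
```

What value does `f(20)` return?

LOAD_FAST a → push 20. Stack: [20]
LOAD_CONST → push 4. Stack: [20, 4]
COMPARE_OP bool(>=) → 20 vs 4 = True. Stack: [True]
POP_JUMP_IF_FALSE → pop True; no jump. Stack: []
LOAD_CONST → push 2. Stack: [2]
LOAD_FAST a → push 20. Stack: [2, 20]
BINARY_OP - → 2 - 20 = -18. Stack: [-18]
LOAD_FAST a → push 20. Stack: [-18, 20]
BINARY_OP - → -18 - 20 = -38. Stack: [-38]
STORE_FAST k → k=-38. Stack: []
LOAD_FAST k → push -38. Stack: [-38]
LOAD_CONST → push 8. Stack: [-38, 8]
BINARY_OP - → -38 - 8 = -46. Stack: [-46]
LOAD_FAST a → push 20. Stack: [-46, 20]
BINARY_OP * → -46 * 20 = -920. Stack: [-920]
STORE_FAST k → k=-920. Stack: []
LOAD_FAST_LOAD_FAST k,k → push -920,-920. Stack: [-920, -920]
BINARY_OP - → -920 - -920 = 0. Stack: [0]
LOAD_FAST k → push -920. Stack: [0, -920]
BINARY_OP * → 0 * -920 = 0. Stack: [0]
STORE_FAST v → v=0. Stack: []
LOAD_FAST k → push -920. Stack: [-920]
RETURN_VALUE → return -920.

-920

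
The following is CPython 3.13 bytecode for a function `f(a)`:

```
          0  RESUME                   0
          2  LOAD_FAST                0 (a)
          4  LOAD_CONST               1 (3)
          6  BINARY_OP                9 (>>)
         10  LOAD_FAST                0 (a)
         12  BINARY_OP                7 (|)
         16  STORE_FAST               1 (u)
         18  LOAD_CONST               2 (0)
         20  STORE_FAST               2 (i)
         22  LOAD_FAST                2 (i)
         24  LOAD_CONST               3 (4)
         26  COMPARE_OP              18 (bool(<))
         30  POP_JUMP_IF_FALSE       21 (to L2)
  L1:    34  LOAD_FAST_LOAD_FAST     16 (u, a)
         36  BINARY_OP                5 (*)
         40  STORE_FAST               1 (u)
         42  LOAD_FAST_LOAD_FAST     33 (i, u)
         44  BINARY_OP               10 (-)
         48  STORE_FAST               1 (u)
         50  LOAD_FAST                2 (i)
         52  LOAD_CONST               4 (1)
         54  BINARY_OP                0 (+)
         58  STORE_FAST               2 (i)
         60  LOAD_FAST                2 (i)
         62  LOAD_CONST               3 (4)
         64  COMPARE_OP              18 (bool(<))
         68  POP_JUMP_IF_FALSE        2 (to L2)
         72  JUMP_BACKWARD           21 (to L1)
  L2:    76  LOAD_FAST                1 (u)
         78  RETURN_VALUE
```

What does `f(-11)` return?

-14495

LOAD_FAST a → push -11
LOAD_CONST → push 3
BINARY_OP >> → -11 >> 3 = -2
LOAD_FAST a → push -11
BINARY_OP | → -2 | -11 = -1
STORE_FAST u → u=-1
LOAD_CONST → push 0
STORE_FAST i → i=0
LOAD_FAST i → push 0
LOAD_CONST → push 4
COMPARE_OP bool(<) → 0 vs 4 = True
POP_JUMP_IF_FALSE → pop True; no jump
LOAD_FAST_LOAD_FAST u,a → push -1,-11
BINARY_OP * → -1 * -11 = 11
STORE_FAST u → u=11
LOAD_FAST_LOAD_FAST i,u → push 0,11
BINARY_OP - → 0 - 11 = -11
STORE_FAST u → u=-11
LOAD_FAST i → push 0
LOAD_CONST → push 1
BINARY_OP + → 0 + 1 = 1
STORE_FAST i → i=1
LOAD_FAST i → push 1
LOAD_CONST → push 4
COMPARE_OP bool(<) → 1 vs 4 = True
POP_JUMP_IF_FALSE → pop True; no jump
LOAD_FAST_LOAD_FAST u,a → push -11,-11
BINARY_OP * → -11 * -11 = 121
STORE_FAST u → u=121
LOAD_FAST_LOAD_FAST i,u → push 1,121
BINARY_OP - → 1 - 121 = -120
STORE_FAST u → u=-120
LOAD_FAST i → push 1
LOAD_CONST → push 1
BINARY_OP + → 1 + 1 = 2
STORE_FAST i → i=2
LOAD_FAST i → push 2
LOAD_CONST → push 4
COMPARE_OP bool(<) → 2 vs 4 = True
POP_JUMP_IF_FALSE → pop True; no jump
LOAD_FAST_LOAD_FAST u,a → push -120,-11
BINARY_OP * → -120 * -11 = 1320
STORE_FAST u → u=1320
LOAD_FAST_LOAD_FAST i,u → push 2,1320
BINARY_OP - → 2 - 1320 = -1318
STORE_FAST u → u=-1318
LOAD_FAST i → push 2
LOAD_CONST → push 1
BINARY_OP + → 2 + 1 = 3
STORE_FAST i → i=3
LOAD_FAST i → push 3
LOAD_CONST → push 4
COMPARE_OP bool(<) → 3 vs 4 = True
POP_JUMP_IF_FALSE → pop True; no jump
LOAD_FAST_LOAD_FAST u,a → push -1318,-11
BINARY_OP * → -1318 * -11 = 14498
STORE_FAST u → u=14498
LOAD_FAST_LOAD_FAST i,u → push 3,14498
BINARY_OP - → 3 - 14498 = -14495
STORE_FAST u → u=-14495
LOAD_FAST i → push 3
LOAD_CONST → push 1
BINARY_OP + → 3 + 1 = 4
STORE_FAST i → i=4
LOAD_FAST i → push 4
LOAD_CONST → push 4
COMPARE_OP bool(<) → 4 vs 4 = False
POP_JUMP_IF_FALSE → pop False; jump
LOAD_FAST u → push -14495
RETURN_VALUE → return -14495.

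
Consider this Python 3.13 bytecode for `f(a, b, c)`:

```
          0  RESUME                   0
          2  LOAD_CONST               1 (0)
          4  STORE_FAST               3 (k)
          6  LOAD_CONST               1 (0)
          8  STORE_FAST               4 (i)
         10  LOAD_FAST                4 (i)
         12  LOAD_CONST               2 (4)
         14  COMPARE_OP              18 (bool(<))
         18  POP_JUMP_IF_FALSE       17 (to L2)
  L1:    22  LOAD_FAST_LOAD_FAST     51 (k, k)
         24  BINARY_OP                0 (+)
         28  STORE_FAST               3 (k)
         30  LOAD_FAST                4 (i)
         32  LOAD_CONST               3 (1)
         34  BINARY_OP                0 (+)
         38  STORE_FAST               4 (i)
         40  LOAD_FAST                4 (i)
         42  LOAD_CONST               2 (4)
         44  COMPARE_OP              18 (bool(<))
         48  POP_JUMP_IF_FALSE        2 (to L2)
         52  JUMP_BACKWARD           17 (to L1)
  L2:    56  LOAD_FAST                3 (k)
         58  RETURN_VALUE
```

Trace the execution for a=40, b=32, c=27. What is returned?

0

LOAD_CONST → push 0. Stack: [0]
STORE_FAST k → k=0. Stack: []
LOAD_CONST → push 0. Stack: [0]
STORE_FAST i → i=0. Stack: []
LOAD_FAST i → push 0. Stack: [0]
LOAD_CONST → push 4. Stack: [0, 4]
COMPARE_OP bool(<) → 0 vs 4 = True. Stack: [True]
POP_JUMP_IF_FALSE → pop True; no jump. Stack: []
LOAD_FAST_LOAD_FAST k,k → push 0,0. Stack: [0, 0]
BINARY_OP + → 0 + 0 = 0. Stack: [0]
STORE_FAST k → k=0. Stack: []
LOAD_FAST i → push 0. Stack: [0]
LOAD_CONST → push 1. Stack: [0, 1]
BINARY_OP + → 0 + 1 = 1. Stack: [1]
STORE_FAST i → i=1. Stack: []
LOAD_FAST i → push 1. Stack: [1]
LOAD_CONST → push 4. Stack: [1, 4]
COMPARE_OP bool(<) → 1 vs 4 = True. Stack: [True]
POP_JUMP_IF_FALSE → pop True; no jump. Stack: []
LOAD_FAST_LOAD_FAST k,k → push 0,0. Stack: [0, 0]
BINARY_OP + → 0 + 0 = 0. Stack: [0]
STORE_FAST k → k=0. Stack: []
LOAD_FAST i → push 1. Stack: [1]
LOAD_CONST → push 1. Stack: [1, 1]
BINARY_OP + → 1 + 1 = 2. Stack: [2]
STORE_FAST i → i=2. Stack: []
LOAD_FAST i → push 2. Stack: [2]
LOAD_CONST → push 4. Stack: [2, 4]
COMPARE_OP bool(<) → 2 vs 4 = True. Stack: [True]
POP_JUMP_IF_FALSE → pop True; no jump. Stack: []
LOAD_FAST_LOAD_FAST k,k → push 0,0. Stack: [0, 0]
BINARY_OP + → 0 + 0 = 0. Stack: [0]
STORE_FAST k → k=0. Stack: []
LOAD_FAST i → push 2. Stack: [2]
LOAD_CONST → push 1. Stack: [2, 1]
BINARY_OP + → 2 + 1 = 3. Stack: [3]
STORE_FAST i → i=3. Stack: []
LOAD_FAST i → push 3. Stack: [3]
LOAD_CONST → push 4. Stack: [3, 4]
COMPARE_OP bool(<) → 3 vs 4 = True. Stack: [True]
POP_JUMP_IF_FALSE → pop True; no jump. Stack: []
LOAD_FAST_LOAD_FAST k,k → push 0,0. Stack: [0, 0]
BINARY_OP + → 0 + 0 = 0. Stack: [0]
STORE_FAST k → k=0. Stack: []
LOAD_FAST i → push 3. Stack: [3]
LOAD_CONST → push 1. Stack: [3, 1]
BINARY_OP + → 3 + 1 = 4. Stack: [4]
STORE_FAST i → i=4. Stack: []
LOAD_FAST i → push 4. Stack: [4]
LOAD_CONST → push 4. Stack: [4, 4]
COMPARE_OP bool(<) → 4 vs 4 = False. Stack: [False]
POP_JUMP_IF_FALSE → pop False; jump. Stack: []
LOAD_FAST k → push 0. Stack: [0]
RETURN_VALUE → return 0.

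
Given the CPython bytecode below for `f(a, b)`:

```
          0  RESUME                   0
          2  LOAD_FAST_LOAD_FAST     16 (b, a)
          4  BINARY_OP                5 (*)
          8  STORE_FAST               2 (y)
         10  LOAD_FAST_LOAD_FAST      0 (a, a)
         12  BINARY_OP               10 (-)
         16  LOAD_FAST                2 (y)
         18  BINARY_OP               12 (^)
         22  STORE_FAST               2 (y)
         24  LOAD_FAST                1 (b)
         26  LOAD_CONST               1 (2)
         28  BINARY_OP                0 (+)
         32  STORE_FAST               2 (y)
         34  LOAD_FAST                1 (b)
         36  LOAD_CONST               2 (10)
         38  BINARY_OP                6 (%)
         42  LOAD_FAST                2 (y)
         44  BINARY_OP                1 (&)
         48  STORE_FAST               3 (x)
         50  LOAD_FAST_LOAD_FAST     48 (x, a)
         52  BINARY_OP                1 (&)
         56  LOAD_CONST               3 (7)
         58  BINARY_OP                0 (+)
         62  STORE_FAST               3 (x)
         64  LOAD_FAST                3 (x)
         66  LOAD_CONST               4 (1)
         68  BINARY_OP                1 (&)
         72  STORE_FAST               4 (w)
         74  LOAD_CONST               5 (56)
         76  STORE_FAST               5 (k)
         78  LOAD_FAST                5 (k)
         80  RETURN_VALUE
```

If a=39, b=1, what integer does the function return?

LOAD_FAST_LOAD_FAST b,a → push 1,39. Stack: [1, 39]
BINARY_OP * → 1 * 39 = 39. Stack: [39]
STORE_FAST y → y=39. Stack: []
LOAD_FAST_LOAD_FAST a,a → push 39,39. Stack: [39, 39]
BINARY_OP - → 39 - 39 = 0. Stack: [0]
LOAD_FAST y → push 39. Stack: [0, 39]
BINARY_OP ^ → 0 ^ 39 = 39. Stack: [39]
STORE_FAST y → y=39. Stack: []
LOAD_FAST b → push 1. Stack: [1]
LOAD_CONST → push 2. Stack: [1, 2]
BINARY_OP + → 1 + 2 = 3. Stack: [3]
STORE_FAST y → y=3. Stack: []
LOAD_FAST b → push 1. Stack: [1]
LOAD_CONST → push 10. Stack: [1, 10]
BINARY_OP % → 1 % 10 = 1. Stack: [1]
LOAD_FAST y → push 3. Stack: [1, 3]
BINARY_OP & → 1 & 3 = 1. Stack: [1]
STORE_FAST x → x=1. Stack: []
LOAD_FAST_LOAD_FAST x,a → push 1,39. Stack: [1, 39]
BINARY_OP & → 1 & 39 = 1. Stack: [1]
LOAD_CONST → push 7. Stack: [1, 7]
BINARY_OP + → 1 + 7 = 8. Stack: [8]
STORE_FAST x → x=8. Stack: []
LOAD_FAST x → push 8. Stack: [8]
LOAD_CONST → push 1. Stack: [8, 1]
BINARY_OP & → 8 & 1 = 0. Stack: [0]
STORE_FAST w → w=0. Stack: []
LOAD_CONST → push 56. Stack: [56]
STORE_FAST k → k=56. Stack: []
LOAD_FAST k → push 56. Stack: [56]
RETURN_VALUE → return 56.

56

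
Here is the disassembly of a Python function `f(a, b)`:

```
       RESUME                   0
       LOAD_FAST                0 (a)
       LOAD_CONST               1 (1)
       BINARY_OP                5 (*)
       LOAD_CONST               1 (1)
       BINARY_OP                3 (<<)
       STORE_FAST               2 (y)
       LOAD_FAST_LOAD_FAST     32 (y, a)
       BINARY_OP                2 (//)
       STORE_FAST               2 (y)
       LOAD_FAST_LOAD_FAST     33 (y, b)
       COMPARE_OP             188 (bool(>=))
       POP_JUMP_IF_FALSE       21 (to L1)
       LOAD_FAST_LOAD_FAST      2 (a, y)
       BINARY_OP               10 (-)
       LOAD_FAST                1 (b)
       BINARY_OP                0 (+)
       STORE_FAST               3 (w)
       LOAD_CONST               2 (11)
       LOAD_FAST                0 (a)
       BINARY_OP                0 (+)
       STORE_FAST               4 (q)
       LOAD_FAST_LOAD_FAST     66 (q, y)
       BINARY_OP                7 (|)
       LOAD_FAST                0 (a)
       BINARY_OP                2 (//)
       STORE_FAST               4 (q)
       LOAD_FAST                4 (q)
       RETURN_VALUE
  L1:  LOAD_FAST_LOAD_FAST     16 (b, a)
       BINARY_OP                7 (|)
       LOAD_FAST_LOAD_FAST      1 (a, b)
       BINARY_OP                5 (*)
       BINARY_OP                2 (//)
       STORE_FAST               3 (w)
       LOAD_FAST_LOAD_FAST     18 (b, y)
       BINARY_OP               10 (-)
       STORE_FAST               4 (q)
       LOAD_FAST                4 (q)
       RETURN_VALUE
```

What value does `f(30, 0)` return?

LOAD_FAST a → push 30. Stack: [30]
LOAD_CONST → push 1. Stack: [30, 1]
BINARY_OP * → 30 * 1 = 30. Stack: [30]
LOAD_CONST → push 1. Stack: [30, 1]
BINARY_OP << → 30 << 1 = 60. Stack: [60]
STORE_FAST y → y=60. Stack: []
LOAD_FAST_LOAD_FAST y,a → push 60,30. Stack: [60, 30]
BINARY_OP // → 60 // 30 = 2. Stack: [2]
STORE_FAST y → y=2. Stack: []
LOAD_FAST_LOAD_FAST y,b → push 2,0. Stack: [2, 0]
COMPARE_OP bool(>=) → 2 vs 0 = True. Stack: [True]
POP_JUMP_IF_FALSE → pop True; no jump. Stack: []
LOAD_FAST_LOAD_FAST a,y → push 30,2. Stack: [30, 2]
BINARY_OP - → 30 - 2 = 28. Stack: [28]
LOAD_FAST b → push 0. Stack: [28, 0]
BINARY_OP + → 28 + 0 = 28. Stack: [28]
STORE_FAST w → w=28. Stack: []
LOAD_CONST → push 11. Stack: [11]
LOAD_FAST a → push 30. Stack: [11, 30]
BINARY_OP + → 11 + 30 = 41. Stack: [41]
STORE_FAST q → q=41. Stack: []
LOAD_FAST_LOAD_FAST q,y → push 41,2. Stack: [41, 2]
BINARY_OP | → 41 | 2 = 43. Stack: [43]
LOAD_FAST a → push 30. Stack: [43, 30]
BINARY_OP // → 43 // 30 = 1. Stack: [1]
STORE_FAST q → q=1. Stack: []
LOAD_FAST q → push 1. Stack: [1]
RETURN_VALUE → return 1.

1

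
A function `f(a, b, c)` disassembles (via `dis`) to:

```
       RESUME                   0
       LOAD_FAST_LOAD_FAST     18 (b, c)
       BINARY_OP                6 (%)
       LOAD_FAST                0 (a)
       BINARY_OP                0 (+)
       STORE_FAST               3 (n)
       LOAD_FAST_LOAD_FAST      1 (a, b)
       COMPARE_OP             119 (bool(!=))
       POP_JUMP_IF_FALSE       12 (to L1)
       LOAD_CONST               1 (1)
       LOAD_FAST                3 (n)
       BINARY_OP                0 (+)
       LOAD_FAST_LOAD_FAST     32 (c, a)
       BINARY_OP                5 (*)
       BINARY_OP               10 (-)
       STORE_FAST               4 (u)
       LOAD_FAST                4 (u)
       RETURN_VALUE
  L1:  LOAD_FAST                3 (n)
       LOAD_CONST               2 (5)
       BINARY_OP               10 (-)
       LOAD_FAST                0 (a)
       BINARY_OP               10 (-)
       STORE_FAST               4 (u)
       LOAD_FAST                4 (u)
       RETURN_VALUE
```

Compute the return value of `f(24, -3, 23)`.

LOAD_FAST_LOAD_FAST b,c → push -3,23. Stack: [-3, 23]
BINARY_OP % → -3 % 23 = 20. Stack: [20]
LOAD_FAST a → push 24. Stack: [20, 24]
BINARY_OP + → 20 + 24 = 44. Stack: [44]
STORE_FAST n → n=44. Stack: []
LOAD_FAST_LOAD_FAST a,b → push 24,-3. Stack: [24, -3]
COMPARE_OP bool(!=) → 24 vs -3 = True. Stack: [True]
POP_JUMP_IF_FALSE → pop True; no jump. Stack: []
LOAD_CONST → push 1. Stack: [1]
LOAD_FAST n → push 44. Stack: [1, 44]
BINARY_OP + → 1 + 44 = 45. Stack: [45]
LOAD_FAST_LOAD_FAST c,a → push 23,24. Stack: [45, 23, 24]
BINARY_OP * → 23 * 24 = 552. Stack: [45, 552]
BINARY_OP - → 45 - 552 = -507. Stack: [-507]
STORE_FAST u → u=-507. Stack: []
LOAD_FAST u → push -507. Stack: [-507]
RETURN_VALUE → return -507.

-507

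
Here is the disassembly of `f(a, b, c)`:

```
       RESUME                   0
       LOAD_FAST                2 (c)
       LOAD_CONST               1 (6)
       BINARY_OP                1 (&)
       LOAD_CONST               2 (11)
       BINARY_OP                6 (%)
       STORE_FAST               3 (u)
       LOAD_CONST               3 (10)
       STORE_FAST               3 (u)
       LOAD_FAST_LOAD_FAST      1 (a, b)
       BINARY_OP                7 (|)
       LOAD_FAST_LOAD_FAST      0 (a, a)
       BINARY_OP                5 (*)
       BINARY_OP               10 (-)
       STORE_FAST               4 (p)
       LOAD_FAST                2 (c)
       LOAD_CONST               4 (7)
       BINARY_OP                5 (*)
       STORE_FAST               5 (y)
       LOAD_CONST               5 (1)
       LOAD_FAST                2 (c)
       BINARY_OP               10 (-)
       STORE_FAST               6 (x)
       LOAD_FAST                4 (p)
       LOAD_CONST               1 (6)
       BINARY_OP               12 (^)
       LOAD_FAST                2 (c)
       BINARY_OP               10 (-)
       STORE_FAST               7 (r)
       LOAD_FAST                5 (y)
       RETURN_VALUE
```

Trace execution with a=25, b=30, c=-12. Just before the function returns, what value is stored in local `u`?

LOAD_FAST c → push -12. Stack: [-12]
LOAD_CONST → push 6. Stack: [-12, 6]
BINARY_OP & → -12 & 6 = 4. Stack: [4]
LOAD_CONST → push 11. Stack: [4, 11]
BINARY_OP % → 4 % 11 = 4. Stack: [4]
STORE_FAST u → u=4. Stack: []
LOAD_CONST → push 10. Stack: [10]
STORE_FAST u → u=10. Stack: []
LOAD_FAST_LOAD_FAST a,b → push 25,30. Stack: [25, 30]
BINARY_OP | → 25 | 30 = 31. Stack: [31]
LOAD_FAST_LOAD_FAST a,a → push 25,25. Stack: [31, 25, 25]
BINARY_OP * → 25 * 25 = 625. Stack: [31, 625]
BINARY_OP - → 31 - 625 = -594. Stack: [-594]
STORE_FAST p → p=-594. Stack: []
LOAD_FAST c → push -12. Stack: [-12]
LOAD_CONST → push 7. Stack: [-12, 7]
BINARY_OP * → -12 * 7 = -84. Stack: [-84]
STORE_FAST y → y=-84. Stack: []
LOAD_CONST → push 1. Stack: [1]
LOAD_FAST c → push -12. Stack: [1, -12]
BINARY_OP - → 1 - -12 = 13. Stack: [13]
STORE_FAST x → x=13. Stack: []
LOAD_FAST p → push -594. Stack: [-594]
LOAD_CONST → push 6. Stack: [-594, 6]
BINARY_OP ^ → -594 ^ 6 = -600. Stack: [-600]
LOAD_FAST c → push -12. Stack: [-600, -12]
BINARY_OP - → -600 - -12 = -588. Stack: [-588]
STORE_FAST r → r=-588. Stack: []
LOAD_FAST y → push -84. Stack: [-84]
RETURN_VALUE → return -84.

10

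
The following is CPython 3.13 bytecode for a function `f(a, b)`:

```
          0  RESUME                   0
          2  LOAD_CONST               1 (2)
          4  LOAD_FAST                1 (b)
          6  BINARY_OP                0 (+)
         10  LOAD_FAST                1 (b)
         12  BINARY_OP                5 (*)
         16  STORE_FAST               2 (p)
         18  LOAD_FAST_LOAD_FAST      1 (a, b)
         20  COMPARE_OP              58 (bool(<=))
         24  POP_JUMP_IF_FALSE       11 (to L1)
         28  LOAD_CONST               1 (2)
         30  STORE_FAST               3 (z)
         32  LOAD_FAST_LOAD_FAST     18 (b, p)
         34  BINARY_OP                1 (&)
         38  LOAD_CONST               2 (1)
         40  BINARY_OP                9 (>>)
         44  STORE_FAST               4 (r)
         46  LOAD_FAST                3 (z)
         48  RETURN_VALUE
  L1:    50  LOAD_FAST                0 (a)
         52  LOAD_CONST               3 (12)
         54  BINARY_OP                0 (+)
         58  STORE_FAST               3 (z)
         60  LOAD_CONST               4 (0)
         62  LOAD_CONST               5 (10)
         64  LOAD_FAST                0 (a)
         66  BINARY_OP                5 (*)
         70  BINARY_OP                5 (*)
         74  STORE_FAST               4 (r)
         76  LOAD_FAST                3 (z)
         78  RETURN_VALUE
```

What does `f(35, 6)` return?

47

LOAD_CONST → push 2. Stack: [2]
LOAD_FAST b → push 6. Stack: [2, 6]
BINARY_OP + → 2 + 6 = 8. Stack: [8]
LOAD_FAST b → push 6. Stack: [8, 6]
BINARY_OP * → 8 * 6 = 48. Stack: [48]
STORE_FAST p → p=48. Stack: []
LOAD_FAST_LOAD_FAST a,b → push 35,6. Stack: [35, 6]
COMPARE_OP bool(<=) → 35 vs 6 = False. Stack: [False]
POP_JUMP_IF_FALSE → pop False; jump. Stack: []
LOAD_FAST a → push 35. Stack: [35]
LOAD_CONST → push 12. Stack: [35, 12]
BINARY_OP + → 35 + 12 = 47. Stack: [47]
STORE_FAST z → z=47. Stack: []
LOAD_CONST → push 0. Stack: [0]
LOAD_CONST → push 10. Stack: [0, 10]
LOAD_FAST a → push 35. Stack: [0, 10, 35]
BINARY_OP * → 10 * 35 = 350. Stack: [0, 350]
BINARY_OP * → 0 * 350 = 0. Stack: [0]
STORE_FAST r → r=0. Stack: []
LOAD_FAST z → push 47. Stack: [47]
RETURN_VALUE → return 47.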